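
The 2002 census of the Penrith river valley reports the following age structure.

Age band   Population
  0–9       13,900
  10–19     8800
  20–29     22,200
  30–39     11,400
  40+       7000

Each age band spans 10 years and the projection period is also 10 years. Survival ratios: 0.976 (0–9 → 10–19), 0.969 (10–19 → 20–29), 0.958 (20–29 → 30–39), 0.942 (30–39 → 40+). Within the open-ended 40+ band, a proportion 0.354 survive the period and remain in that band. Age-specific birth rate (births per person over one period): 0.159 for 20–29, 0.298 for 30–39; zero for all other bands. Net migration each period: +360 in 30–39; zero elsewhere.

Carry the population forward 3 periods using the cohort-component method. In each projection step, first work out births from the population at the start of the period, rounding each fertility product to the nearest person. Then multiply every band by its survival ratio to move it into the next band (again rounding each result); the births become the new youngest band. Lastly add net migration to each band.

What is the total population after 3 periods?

48653

After projecting period 1:
Births: 22200 × 0.159 = 3530  |  11400 × 0.298 = 3397 — total 6927
10–19: 13900 × 0.976 = 13566
20–29: 8800 × 0.969 = 8527
30–39: 22200 × 0.958 = 21268
40+: 11400 × 0.942 + 7000 × 0.354 = 10739 + 2478 = 13217
Net migration: 30–39 + 360 → 21628
Population now: 0–9=6927, 10–19=13566, 20–29=8527, 30–39=21628, 40+=13217
After projecting period 2:
Births: 8527 × 0.159 = 1356  |  21628 × 0.298 = 6445 — total 7801
10–19: 6927 × 0.976 = 6761
20–29: 13566 × 0.969 = 13145
30–39: 8527 × 0.958 = 8169
40+: 21628 × 0.942 + 13217 × 0.354 = 20374 + 4679 = 25053
Net migration: 30–39 + 360 → 8529
Population now: 0–9=7801, 10–19=6761, 20–29=13145, 30–39=8529, 40+=25053
After projecting period 3:
Births: 13145 × 0.159 = 2090  |  8529 × 0.298 = 2542 — total 4632
10–19: 7801 × 0.976 = 7614
20–29: 6761 × 0.969 = 6551
30–39: 13145 × 0.958 = 12593
40+: 8529 × 0.942 + 25053 × 0.354 = 8034 + 8869 = 16903
Net migration: 30–39 + 360 → 12953
Population now: 0–9=4632, 10–19=7614, 20–29=6551, 30–39=12953, 40+=16903
Total after period 3: 4632 + 7614 + 6551 + 12953 + 16903 = 48653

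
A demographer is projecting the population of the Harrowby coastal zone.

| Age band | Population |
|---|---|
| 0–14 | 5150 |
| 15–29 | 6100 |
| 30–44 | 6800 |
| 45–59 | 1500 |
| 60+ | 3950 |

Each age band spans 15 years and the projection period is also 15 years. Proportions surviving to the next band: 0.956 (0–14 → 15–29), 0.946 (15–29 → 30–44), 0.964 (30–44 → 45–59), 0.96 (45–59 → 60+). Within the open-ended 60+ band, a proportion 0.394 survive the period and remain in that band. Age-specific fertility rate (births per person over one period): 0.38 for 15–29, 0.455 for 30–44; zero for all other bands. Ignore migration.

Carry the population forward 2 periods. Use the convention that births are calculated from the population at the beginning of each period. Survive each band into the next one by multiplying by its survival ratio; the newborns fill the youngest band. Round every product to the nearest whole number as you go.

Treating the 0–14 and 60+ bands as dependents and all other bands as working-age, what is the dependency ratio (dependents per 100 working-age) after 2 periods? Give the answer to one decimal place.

Let band 1 be 0–14 through band 5 = 60+.
— Period 1 —
Births: 6100 × 0.38 = 2318 ; 6800 × 0.455 = 3094 ⇒ total 5412
Band 2: 5150 × 0.956 = 4923
Band 3: 6100 × 0.946 = 5771
Band 4: 6800 × 0.964 = 6555
Band 5: 1500 × 0.96 + 3950 × 0.394 = 1440 + 1556 = 2996
Population now: 0–14=5412, 15–29=4923, 30–44=5771, 45–59=6555, 60+=2996
— Period 2 —
Births: 4923 × 0.38 = 1871 ; 5771 × 0.455 = 2626 ⇒ total 4497
Band 2: 5412 × 0.956 = 5174
Band 3: 4923 × 0.946 = 4657
Band 4: 5771 × 0.964 = 5563
Band 5: 6555 × 0.96 + 2996 × 0.394 = 6293 + 1180 = 7473
Population now: 0–14=4497, 15–29=5174, 30–44=4657, 45–59=5563, 60+=7473
Dependents (band 0–14 + band 60+) = 4497 + 7473 = 11970; working-age = 15394; ratio = 11970/15394 × 100 = 77.8

77.8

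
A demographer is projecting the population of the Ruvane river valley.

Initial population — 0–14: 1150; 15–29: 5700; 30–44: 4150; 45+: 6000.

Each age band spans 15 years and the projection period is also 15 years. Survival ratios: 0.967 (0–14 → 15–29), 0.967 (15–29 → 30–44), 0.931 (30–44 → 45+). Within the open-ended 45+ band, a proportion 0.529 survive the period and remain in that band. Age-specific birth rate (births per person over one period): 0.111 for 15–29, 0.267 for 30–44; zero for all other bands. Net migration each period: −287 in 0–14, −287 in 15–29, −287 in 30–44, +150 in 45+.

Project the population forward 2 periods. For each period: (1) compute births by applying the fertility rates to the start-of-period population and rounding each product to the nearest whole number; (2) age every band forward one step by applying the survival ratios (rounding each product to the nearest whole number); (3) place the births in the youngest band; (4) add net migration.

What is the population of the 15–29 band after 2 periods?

After projecting period 1:
Births: 5700 × 0.111 = 633  |  4150 × 0.267 = 1108 — total 1741
15–29: 1150 × 0.967 = 1112
30–44: 5700 × 0.967 = 5512
45+: 4150 × 0.931 + 6000 × 0.529 = 3864 + 3174 = 7038
Net migration: 0–14 − 287 → 1454; 15–29 − 287 → 825; 30–44 − 287 → 5225; 45+ + 150 → 7188
Population now: 0–14=1454, 15–29=825, 30–44=5225, 45+=7188
After projecting period 2:
Births: 825 × 0.111 = 92  |  5225 × 0.267 = 1395 — total 1487
15–29: 1454 × 0.967 = 1406
30–44: 825 × 0.967 = 798
45+: 5225 × 0.931 + 7188 × 0.529 = 4864 + 3802 = 8666
Net migration: 0–14 − 287 → 1200; 15–29 − 287 → 1119; 30–44 − 287 → 511; 45+ + 150 → 8816
Population now: 0–14=1200, 15–29=1119, 30–44=511, 45+=8816

1119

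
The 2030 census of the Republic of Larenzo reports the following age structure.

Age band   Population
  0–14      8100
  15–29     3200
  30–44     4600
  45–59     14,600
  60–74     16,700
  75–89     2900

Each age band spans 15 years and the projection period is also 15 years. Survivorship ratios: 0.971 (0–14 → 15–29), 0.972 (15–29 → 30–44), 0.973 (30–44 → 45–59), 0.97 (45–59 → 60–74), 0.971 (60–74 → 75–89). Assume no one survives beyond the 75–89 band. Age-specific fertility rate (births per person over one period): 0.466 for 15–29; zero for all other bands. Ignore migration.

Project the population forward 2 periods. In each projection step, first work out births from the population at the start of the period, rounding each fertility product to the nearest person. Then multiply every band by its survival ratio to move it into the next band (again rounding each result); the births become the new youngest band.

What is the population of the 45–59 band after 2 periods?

3026

Numbering the groups 1..6 from youngest to oldest:
[period 1]
Births: 3200 * 0.466 = 1491
Group 2: 8100 * 0.971 = 7865
Group 3: 3200 * 0.972 = 3110
Group 4: 4600 * 0.973 = 4476
Group 5: 14600 * 0.97 = 14162
Group 6: 16700 * 0.971 = 16216
→ [1491, 7865, 3110, 4476, 14162, 16216]
[period 2]
Births: 7865 * 0.466 = 3665
Group 2: 1491 * 0.971 = 1448
Group 3: 7865 * 0.972 = 7645
Group 4: 3110 * 0.973 = 3026
Group 5: 4476 * 0.97 = 4342
Group 6: 14162 * 0.971 = 13751
→ [3665, 1448, 7645, 3026, 4342, 13751]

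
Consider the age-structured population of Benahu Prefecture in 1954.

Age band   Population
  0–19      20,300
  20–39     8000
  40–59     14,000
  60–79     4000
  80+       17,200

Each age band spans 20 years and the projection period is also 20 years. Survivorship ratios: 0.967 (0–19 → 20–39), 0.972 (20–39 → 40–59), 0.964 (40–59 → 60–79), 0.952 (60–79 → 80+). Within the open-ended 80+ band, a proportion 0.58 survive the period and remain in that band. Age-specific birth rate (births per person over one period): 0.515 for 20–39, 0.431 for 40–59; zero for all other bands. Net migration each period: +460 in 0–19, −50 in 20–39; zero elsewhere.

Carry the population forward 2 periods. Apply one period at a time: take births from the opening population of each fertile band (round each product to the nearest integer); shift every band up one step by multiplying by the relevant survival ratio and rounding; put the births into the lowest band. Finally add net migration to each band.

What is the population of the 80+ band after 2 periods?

20843

Period 1:
Births: 8000 × 0.515 = 4120, 14000 × 0.431 = 6034 ⇒ total 10154
20–39: 20300 × 0.967 = 19630
40–59: 8000 × 0.972 = 7776
60–79: 14000 × 0.964 = 13496
80+: 4000 × 0.952 + 17200 × 0.58 = 3808 + 9976 = 13784
Net migration: 0–19 + 460 → 10614; 20–39 − 50 → 19580
Giving 10614 / 19580 / 7776 / 13496 / 13784.
Period 2:
Births: 19580 × 0.515 = 10084, 7776 × 0.431 = 3351 ⇒ total 13435
20–39: 10614 × 0.967 = 10264
40–59: 19580 × 0.972 = 19032
60–79: 7776 × 0.964 = 7496
80+: 13496 × 0.952 + 13784 × 0.58 = 12848 + 7995 = 20843
Net migration: 0–19 + 460 → 13895; 20–39 − 50 → 10214
Giving 13895 / 10214 / 19032 / 7496 / 20843.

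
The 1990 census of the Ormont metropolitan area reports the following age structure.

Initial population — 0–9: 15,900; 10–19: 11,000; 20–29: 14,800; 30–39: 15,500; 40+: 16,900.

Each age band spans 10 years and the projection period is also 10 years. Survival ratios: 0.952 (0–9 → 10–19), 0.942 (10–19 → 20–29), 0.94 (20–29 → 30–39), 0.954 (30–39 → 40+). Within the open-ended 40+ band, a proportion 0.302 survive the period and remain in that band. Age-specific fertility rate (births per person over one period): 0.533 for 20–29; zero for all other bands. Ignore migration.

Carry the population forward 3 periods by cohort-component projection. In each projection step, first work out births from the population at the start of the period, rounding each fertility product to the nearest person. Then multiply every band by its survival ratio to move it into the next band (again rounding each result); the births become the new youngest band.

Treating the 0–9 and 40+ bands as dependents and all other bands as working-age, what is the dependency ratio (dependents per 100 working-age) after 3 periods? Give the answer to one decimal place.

Numbering the bands 1..5 from youngest to oldest:
After projecting period 1:
Births: 14800 × 0.533 = 7888
Band 2: 15900 × 0.952 = 15137
Band 3: 11000 × 0.942 = 10362
Band 4: 14800 × 0.94 = 13912
Band 5: 15500 × 0.954 + 16900 × 0.302 = 14787 + 5104 = 19891
Population now: 0–9=7888, 10–19=15137, 20–29=10362, 30–39=13912, 40+=19891
After projecting period 2:
Births: 10362 × 0.533 = 5523
Band 2: 7888 × 0.952 = 7509
Band 3: 15137 × 0.942 = 14259
Band 4: 10362 × 0.94 = 9740
Band 5: 13912 × 0.954 + 19891 × 0.302 = 13272 + 6007 = 19279
Population now: 0–9=5523, 10–19=7509, 20–29=14259, 30–39=9740, 40+=19279
After projecting period 3:
Births: 14259 × 0.533 = 7600
Band 2: 5523 × 0.952 = 5258
Band 3: 7509 × 0.942 = 7073
Band 4: 14259 × 0.94 = 13403
Band 5: 9740 × 0.954 + 19279 × 0.302 = 9292 + 5822 = 15114
Population now: 0–9=7600, 10–19=5258, 20–29=7073, 30–39=13403, 40+=15114
Dependents (band 0–9 + band 40+) = 7600 + 15114 = 22714; working-age = 25734; ratio = 22714/25734 × 100 = 88.3

88.3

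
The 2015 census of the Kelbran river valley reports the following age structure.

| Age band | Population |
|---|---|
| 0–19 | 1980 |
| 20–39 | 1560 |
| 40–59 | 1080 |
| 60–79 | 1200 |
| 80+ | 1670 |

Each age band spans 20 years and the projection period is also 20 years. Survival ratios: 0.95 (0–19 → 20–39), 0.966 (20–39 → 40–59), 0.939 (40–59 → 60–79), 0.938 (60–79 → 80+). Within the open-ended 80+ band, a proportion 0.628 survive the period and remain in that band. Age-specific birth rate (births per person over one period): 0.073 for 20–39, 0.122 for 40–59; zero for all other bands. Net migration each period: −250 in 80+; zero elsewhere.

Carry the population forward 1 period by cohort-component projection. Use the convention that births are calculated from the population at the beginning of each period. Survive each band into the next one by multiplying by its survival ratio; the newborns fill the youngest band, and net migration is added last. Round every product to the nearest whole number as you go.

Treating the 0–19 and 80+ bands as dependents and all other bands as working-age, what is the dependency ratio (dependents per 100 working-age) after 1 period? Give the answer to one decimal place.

49.3

Call the groups 1 to 5, youngest first.
— Period 1 —
Births: 1560 * 0.073 = 114 ; 1080 * 0.122 = 132 → 246
Group 2: 1980 * 0.95 = 1881
Group 3: 1560 * 0.966 = 1507
Group 4: 1080 * 0.939 = 1014
Group 5: 1200 * 0.938 + 1670 * 0.628 = 1126 + 1049 = 2175
Net migration: Group 5 − 250 → 1925
Population now: 0–19=246, 20–39=1881, 40–59=1507, 60–79=1014, 80+=1925
Dependents (band 0–19 + band 80+) = 246 + 1925 = 2171; working-age = 4402; ratio = 2171/4402 × 100 = 49.3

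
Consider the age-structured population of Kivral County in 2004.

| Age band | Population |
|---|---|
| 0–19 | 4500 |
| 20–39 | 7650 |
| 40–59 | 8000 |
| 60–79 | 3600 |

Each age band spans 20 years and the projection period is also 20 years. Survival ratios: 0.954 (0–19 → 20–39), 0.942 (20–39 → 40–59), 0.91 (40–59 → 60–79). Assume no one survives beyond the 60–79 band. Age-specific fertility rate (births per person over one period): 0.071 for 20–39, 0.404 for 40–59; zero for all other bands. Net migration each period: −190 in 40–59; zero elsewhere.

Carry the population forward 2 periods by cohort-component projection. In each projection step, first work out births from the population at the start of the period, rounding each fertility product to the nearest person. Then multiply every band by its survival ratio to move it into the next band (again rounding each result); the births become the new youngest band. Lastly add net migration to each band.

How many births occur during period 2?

Let group 1 be 0–19 through group 4 = 60–79.
Period 1.
Births: 7650 * 0.071 = 543  |  8000 * 0.404 = 3232 → 3775
Group 2: 4500 * 0.954 = 4293
Group 3: 7650 * 0.942 = 7206
Group 4: 8000 * 0.91 = 7280
Net migration: Group 3 − 190 → 7016
→ [3775, 4293, 7016, 7280]
Period 2.
Births: 4293 * 0.071 = 305  |  7016 * 0.404 = 2834 → 3139
Group 2: 3775 * 0.954 = 3601
Group 3: 4293 * 0.942 = 4044
Group 4: 7016 * 0.91 = 6385
Net migration: Group 3 − 190 → 3854
→ [3139, 3601, 3854, 6385]

3139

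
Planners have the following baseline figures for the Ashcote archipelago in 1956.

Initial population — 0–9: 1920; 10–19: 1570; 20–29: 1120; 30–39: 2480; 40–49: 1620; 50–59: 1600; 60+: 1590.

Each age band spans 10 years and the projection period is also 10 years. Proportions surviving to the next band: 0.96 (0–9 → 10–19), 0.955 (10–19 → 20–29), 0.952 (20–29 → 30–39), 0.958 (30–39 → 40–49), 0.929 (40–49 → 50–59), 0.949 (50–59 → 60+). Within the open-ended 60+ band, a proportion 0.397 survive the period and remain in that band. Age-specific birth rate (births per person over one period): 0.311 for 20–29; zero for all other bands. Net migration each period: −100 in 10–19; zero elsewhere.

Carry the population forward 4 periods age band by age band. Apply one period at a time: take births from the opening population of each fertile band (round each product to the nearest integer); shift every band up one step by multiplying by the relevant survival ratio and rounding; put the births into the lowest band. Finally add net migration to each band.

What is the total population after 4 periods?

5889

Period 1:
Births: 1120 × 0.311 = 348
10–19: 1920 × 0.96 = 1843
20–29: 1570 × 0.955 = 1499
30–39: 1120 × 0.952 = 1066
40–49: 2480 × 0.958 = 2376
50–59: 1620 × 0.929 = 1505
60+: 1600 × 0.949 + 1590 × 0.397 = 1518 + 631 = 2149
Net migration: 10–19 − 100 → 1743
→ [348, 1743, 1499, 1066, 2376, 1505, 2149]
Period 2:
Births: 1499 × 0.311 = 466
10–19: 348 × 0.96 = 334
20–29: 1743 × 0.955 = 1665
30–39: 1499 × 0.952 = 1427
40–49: 1066 × 0.958 = 1021
50–59: 2376 × 0.929 = 2207
60+: 1505 × 0.949 + 2149 × 0.397 = 1428 + 853 = 2281
Net migration: 10–19 − 100 → 234
→ [466, 234, 1665, 1427, 1021, 2207, 2281]
Period 3:
Births: 1665 × 0.311 = 518
10–19: 466 × 0.96 = 447
20–29: 234 × 0.955 = 223
30–39: 1665 × 0.952 = 1585
40–49: 1427 × 0.958 = 1367
50–59: 1021 × 0.929 = 949
60+: 2207 × 0.949 + 2281 × 0.397 = 2094 + 906 = 3000
Net migration: 10–19 − 100 → 347
→ [518, 347, 223, 1585, 1367, 949, 3000]
Period 4:
Births: 223 × 0.311 = 69
10–19: 518 × 0.96 = 497
20–29: 347 × 0.955 = 331
30–39: 223 × 0.952 = 212
40–49: 1585 × 0.958 = 1518
50–59: 1367 × 0.929 = 1270
60+: 949 × 0.949 + 3000 × 0.397 = 901 + 1191 = 2092
Net migration: 10–19 − 100 → 397
→ [69, 397, 331, 212, 1518, 1270, 2092]
Total after period 4: 69 + 397 + 331 + 212 + 1518 + 1270 + 2092 = 5889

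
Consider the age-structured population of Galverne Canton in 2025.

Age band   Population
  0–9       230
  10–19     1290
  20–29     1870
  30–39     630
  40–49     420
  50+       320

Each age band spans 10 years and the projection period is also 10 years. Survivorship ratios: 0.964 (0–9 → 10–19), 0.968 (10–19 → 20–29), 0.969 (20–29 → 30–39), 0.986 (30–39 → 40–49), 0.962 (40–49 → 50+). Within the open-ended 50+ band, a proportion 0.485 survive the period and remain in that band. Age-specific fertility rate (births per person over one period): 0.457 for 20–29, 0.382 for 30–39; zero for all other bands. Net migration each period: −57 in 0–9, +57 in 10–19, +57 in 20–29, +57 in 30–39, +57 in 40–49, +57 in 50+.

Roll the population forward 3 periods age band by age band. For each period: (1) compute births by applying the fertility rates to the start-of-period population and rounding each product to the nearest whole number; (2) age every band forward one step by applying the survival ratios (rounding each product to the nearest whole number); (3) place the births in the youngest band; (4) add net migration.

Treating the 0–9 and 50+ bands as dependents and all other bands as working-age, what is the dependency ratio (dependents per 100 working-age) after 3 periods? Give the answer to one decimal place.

72.8

(Groups numbered youngest = 1 to oldest = 6.)
— Period 1 —
Births: 1870 * 0.457 = 855, 630 * 0.382 = 241 → 1096
Group 2: 230 * 0.964 = 222
Group 3: 1290 * 0.968 = 1249
Group 4: 1870 * 0.969 = 1812
Group 5: 630 * 0.986 = 621
Group 6: 420 * 0.962 + 320 * 0.485 = 404 + 155 = 559
Net migration: Group 1 − 57 → 1039; Group 2 + 57 → 279; Group 3 + 57 → 1306; Group 4 + 57 → 1869; Group 5 + 57 → 678; Group 6 + 57 → 616
End of period: [1039, 279, 1306, 1869, 678, 616]
— Period 2 —
Births: 1306 * 0.457 = 597, 1869 * 0.382 = 714 → 1311
Group 2: 1039 * 0.964 = 1002
Group 3: 279 * 0.968 = 270
Group 4: 1306 * 0.969 = 1266
Group 5: 1869 * 0.986 = 1843
Group 6: 678 * 0.962 + 616 * 0.485 = 652 + 299 = 951
Net migration: Group 1 − 57 → 1254; Group 2 + 57 → 1059; Group 3 + 57 → 327; Group 4 + 57 → 1323; Group 5 + 57 → 1900; Group 6 + 57 → 1008
End of period: [1254, 1059, 327, 1323, 1900, 1008]
— Period 3 —
Births: 327 * 0.457 = 149, 1323 * 0.382 = 505 → 654
Group 2: 1254 * 0.964 = 1209
Group 3: 1059 * 0.968 = 1025
Group 4: 327 * 0.969 = 317
Group 5: 1323 * 0.986 = 1304
Group 6: 1900 * 0.962 + 1008 * 0.485 = 1828 + 489 = 2317
Net migration: Group 1 − 57 → 597; Group 2 + 57 → 1266; Group 3 + 57 → 1082; Group 4 + 57 → 374; Group 5 + 57 → 1361; Group 6 + 57 → 2374
End of period: [597, 1266, 1082, 374, 1361, 2374]
Dependents (band 0–9 + band 50+) = 597 + 2374 = 2971; working-age = 4083; ratio = 2971/4083 × 100 = 72.8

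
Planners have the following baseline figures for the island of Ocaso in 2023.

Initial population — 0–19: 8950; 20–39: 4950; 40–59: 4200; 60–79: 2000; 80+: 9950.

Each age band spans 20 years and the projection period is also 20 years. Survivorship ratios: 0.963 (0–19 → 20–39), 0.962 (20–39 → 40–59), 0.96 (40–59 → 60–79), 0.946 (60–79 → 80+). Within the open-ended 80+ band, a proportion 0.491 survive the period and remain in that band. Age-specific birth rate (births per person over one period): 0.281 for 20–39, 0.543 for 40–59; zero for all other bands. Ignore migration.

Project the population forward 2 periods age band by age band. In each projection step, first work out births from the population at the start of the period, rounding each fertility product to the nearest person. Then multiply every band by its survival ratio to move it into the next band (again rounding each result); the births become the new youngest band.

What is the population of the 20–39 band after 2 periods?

3536

Numbering the bands 1..5 from youngest to oldest:
[period 1]
Births: 4950 × 0.281 = 1391  |  4200 × 0.543 = 2281 — total 3672
Band 2: 8950 × 0.963 = 8619
Band 3: 4950 × 0.962 = 4762
Band 4: 4200 × 0.96 = 4032
Band 5: 2000 × 0.946 + 9950 × 0.491 = 1892 + 4885 = 6777
End of period: [3672, 8619, 4762, 4032, 6777]
[period 2]
Births: 8619 × 0.281 = 2422  |  4762 × 0.543 = 2586 — total 5008
Band 2: 3672 × 0.963 = 3536
Band 3: 8619 × 0.962 = 8291
Band 4: 4762 × 0.96 = 4572
Band 5: 4032 × 0.946 + 6777 × 0.491 = 3814 + 3328 = 7142
End of period: [5008, 3536, 8291, 4572, 7142]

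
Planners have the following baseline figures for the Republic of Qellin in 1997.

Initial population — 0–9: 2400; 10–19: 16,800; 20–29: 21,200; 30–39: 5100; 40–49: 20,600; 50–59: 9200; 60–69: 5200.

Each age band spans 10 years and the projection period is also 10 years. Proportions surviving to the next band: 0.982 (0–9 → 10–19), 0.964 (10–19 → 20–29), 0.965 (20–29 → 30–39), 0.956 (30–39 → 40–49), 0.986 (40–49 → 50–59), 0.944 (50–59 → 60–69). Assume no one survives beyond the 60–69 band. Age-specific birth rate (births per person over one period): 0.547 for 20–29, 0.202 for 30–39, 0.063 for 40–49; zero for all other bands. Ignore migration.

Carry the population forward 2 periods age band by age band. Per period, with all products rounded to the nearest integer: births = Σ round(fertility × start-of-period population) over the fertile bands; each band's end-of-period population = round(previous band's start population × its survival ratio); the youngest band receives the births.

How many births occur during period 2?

13299

(Groups numbered youngest = 1 to oldest = 7.)
Period 1.
Births: 21200 × 0.547 = 11596  |  5100 × 0.202 = 1030  |  20600 × 0.063 = 1298 — total 13924
Group 2: 2400 × 0.982 = 2357
Group 3: 16800 × 0.964 = 16195
Group 4: 21200 × 0.965 = 20458
Group 5: 5100 × 0.956 = 4876
Group 6: 20600 × 0.986 = 20312
Group 7: 9200 × 0.944 = 8685
End of period: [13924, 2357, 16195, 20458, 4876, 20312, 8685]
Period 2.
Births: 16195 × 0.547 = 8859  |  20458 × 0.202 = 4133  |  4876 × 0.063 = 307 — total 13299
Group 2: 13924 × 0.982 = 13673
Group 3: 2357 × 0.964 = 2272
Group 4: 16195 × 0.965 = 15628
Group 5: 20458 × 0.956 = 19558
Group 6: 4876 × 0.986 = 4808
Group 7: 20312 × 0.944 = 19175
End of period: [13299, 13673, 2272, 15628, 19558, 4808, 19175]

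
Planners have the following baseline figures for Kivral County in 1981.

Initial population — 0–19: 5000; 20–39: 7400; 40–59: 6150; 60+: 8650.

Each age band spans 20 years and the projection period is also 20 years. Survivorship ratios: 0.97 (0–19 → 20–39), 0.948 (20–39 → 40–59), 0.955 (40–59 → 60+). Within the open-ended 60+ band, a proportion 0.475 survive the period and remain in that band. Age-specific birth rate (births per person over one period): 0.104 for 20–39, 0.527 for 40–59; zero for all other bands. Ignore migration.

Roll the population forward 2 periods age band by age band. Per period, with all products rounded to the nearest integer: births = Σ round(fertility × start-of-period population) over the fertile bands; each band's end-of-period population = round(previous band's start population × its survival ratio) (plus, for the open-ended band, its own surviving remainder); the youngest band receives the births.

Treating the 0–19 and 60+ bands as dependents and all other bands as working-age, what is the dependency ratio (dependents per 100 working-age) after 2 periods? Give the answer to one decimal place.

Let group 1 be 0–19 through group 4 = 60+.
After projecting period 1:
Births: 7400 * 0.104 = 770 ; 6150 * 0.527 = 3241 → 4011
Group 2: 5000 * 0.97 = 4850
Group 3: 7400 * 0.948 = 7015
Group 4: 6150 * 0.955 + 8650 * 0.475 = 5873 + 4109 = 9982
Population now: 0–19=4011, 20–39=4850, 40–59=7015, 60+=9982
After projecting period 2:
Births: 4850 * 0.104 = 504 ; 7015 * 0.527 = 3697 → 4201
Group 2: 4011 * 0.97 = 3891
Group 3: 4850 * 0.948 = 4598
Group 4: 7015 * 0.955 + 9982 * 0.475 = 6699 + 4741 = 11440
Population now: 0–19=4201, 20–39=3891, 40–59=4598, 60+=11440
Dependents (band 0–19 + band 60+) = 4201 + 11440 = 15641; working-age = 8489; ratio = 15641/8489 × 100 = 184.3

184.3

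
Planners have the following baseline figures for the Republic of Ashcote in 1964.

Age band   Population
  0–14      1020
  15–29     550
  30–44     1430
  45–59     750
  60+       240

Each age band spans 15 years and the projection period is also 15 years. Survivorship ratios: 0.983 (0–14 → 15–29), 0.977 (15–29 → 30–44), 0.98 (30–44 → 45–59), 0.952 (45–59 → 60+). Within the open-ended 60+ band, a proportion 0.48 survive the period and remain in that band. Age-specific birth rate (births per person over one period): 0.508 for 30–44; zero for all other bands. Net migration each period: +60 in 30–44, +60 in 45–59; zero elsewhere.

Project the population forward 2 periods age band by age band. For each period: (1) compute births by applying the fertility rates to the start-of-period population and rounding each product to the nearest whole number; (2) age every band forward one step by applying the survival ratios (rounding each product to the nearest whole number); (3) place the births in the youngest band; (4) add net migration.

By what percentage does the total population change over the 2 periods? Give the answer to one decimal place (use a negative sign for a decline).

Numbering the bands 1..5 from youngest to oldest:
[period 1]
Births: 1430 × 0.508 = 726
Band 2: 1020 × 0.983 = 1003
Band 3: 550 × 0.977 = 537
Band 4: 1430 × 0.98 = 1401
Band 5: 750 × 0.952 + 240 × 0.48 = 714 + 115 = 829
Net migration: Band 3 + 60 → 597; Band 4 + 60 → 1461
Population now: 0–14=726, 15–29=1003, 30–44=597, 45–59=1461, 60+=829
[period 2]
Births: 597 × 0.508 = 303
Band 2: 726 × 0.983 = 714
Band 3: 1003 × 0.977 = 980
Band 4: 597 × 0.98 = 585
Band 5: 1461 × 0.952 + 829 × 0.48 = 1391 + 398 = 1789
Net migration: Band 3 + 60 → 1040; Band 4 + 60 → 645
Population now: 0–14=303, 15–29=714, 30–44=1040, 45–59=645, 60+=1789
Total: 3990 → 4491; change = 501; percentage change = 12.6%

12.6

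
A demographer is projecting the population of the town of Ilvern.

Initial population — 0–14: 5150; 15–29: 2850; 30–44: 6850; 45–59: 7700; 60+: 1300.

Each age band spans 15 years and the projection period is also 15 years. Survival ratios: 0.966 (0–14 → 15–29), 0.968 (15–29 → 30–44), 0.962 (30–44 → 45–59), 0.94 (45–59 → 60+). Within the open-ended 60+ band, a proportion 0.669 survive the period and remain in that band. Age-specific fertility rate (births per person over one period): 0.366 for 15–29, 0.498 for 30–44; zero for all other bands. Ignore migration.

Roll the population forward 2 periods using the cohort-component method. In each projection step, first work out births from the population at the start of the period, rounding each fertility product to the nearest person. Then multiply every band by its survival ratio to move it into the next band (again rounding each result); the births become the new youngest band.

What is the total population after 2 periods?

26587

Call the bands 1 to 5, youngest first.
After projecting period 1:
Births: 2850 * 0.366 = 1043, 6850 * 0.498 = 3411 — total 4454
Band 2: 5150 * 0.966 = 4975
Band 3: 2850 * 0.968 = 2759
Band 4: 6850 * 0.962 = 6590
Band 5: 7700 * 0.94 + 1300 * 0.669 = 7238 + 870 = 8108
Population now: 0–14=4454, 15–29=4975, 30–44=2759, 45–59=6590, 60+=8108
After projecting period 2:
Births: 4975 * 0.366 = 1821, 2759 * 0.498 = 1374 — total 3195
Band 2: 4454 * 0.966 = 4303
Band 3: 4975 * 0.968 = 4816
Band 4: 2759 * 0.962 = 2654
Band 5: 6590 * 0.94 + 8108 * 0.669 = 6195 + 5424 = 11619
Population now: 0–14=3195, 15–29=4303, 30–44=4816, 45–59=2654, 60+=11619
Total after period 2: 3195 + 4303 + 4816 + 2654 + 11619 = 26587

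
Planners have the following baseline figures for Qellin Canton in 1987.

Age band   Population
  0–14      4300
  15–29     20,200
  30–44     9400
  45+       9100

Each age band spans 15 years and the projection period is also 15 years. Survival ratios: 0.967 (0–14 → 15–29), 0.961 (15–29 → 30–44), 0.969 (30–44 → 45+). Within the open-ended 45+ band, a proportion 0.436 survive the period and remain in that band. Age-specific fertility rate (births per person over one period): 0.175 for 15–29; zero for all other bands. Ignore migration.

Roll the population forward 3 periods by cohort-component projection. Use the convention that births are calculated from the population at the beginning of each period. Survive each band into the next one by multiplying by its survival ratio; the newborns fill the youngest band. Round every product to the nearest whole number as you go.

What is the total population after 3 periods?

19146

Period 1.
Births: 20200 * 0.175 = 3535
15–29: 4300 * 0.967 = 4158
30–44: 20200 * 0.961 = 19412
45+: 9400 * 0.969 + 9100 * 0.436 = 9109 + 3968 = 13077
Giving 3535 / 4158 / 19412 / 13077.
Period 2.
Births: 4158 * 0.175 = 728
15–29: 3535 * 0.967 = 3418
30–44: 4158 * 0.961 = 3996
45+: 19412 * 0.969 + 13077 * 0.436 = 18810 + 5702 = 24512
Giving 728 / 3418 / 3996 / 24512.
Period 3.
Births: 3418 * 0.175 = 598
15–29: 728 * 0.967 = 704
30–44: 3418 * 0.961 = 3285
45+: 3996 * 0.969 + 24512 * 0.436 = 3872 + 10687 = 14559
Giving 598 / 704 / 3285 / 14559.
Total after period 3: 598 + 704 + 3285 + 14559 = 19146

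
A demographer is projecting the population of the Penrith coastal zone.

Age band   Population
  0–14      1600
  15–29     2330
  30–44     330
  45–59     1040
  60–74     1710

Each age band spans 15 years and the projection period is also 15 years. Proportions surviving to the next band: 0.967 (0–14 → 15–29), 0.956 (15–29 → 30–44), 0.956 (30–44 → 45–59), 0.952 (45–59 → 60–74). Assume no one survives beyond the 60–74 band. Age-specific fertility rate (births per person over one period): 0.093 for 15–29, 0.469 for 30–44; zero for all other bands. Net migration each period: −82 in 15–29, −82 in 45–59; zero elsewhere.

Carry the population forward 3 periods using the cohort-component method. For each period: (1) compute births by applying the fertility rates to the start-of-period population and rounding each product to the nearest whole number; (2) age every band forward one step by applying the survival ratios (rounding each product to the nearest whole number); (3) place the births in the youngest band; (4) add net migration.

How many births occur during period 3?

683

After projecting period 1:
Births: 2330 × 0.093 = 217  |  330 × 0.469 = 155 ⇒ total 372
15–29: 1600 × 0.967 = 1547
30–44: 2330 × 0.956 = 2227
45–59: 330 × 0.956 = 315
60–74: 1040 × 0.952 = 990
Net migration: 15–29 − 82 → 1465; 45–59 − 82 → 233
→ [372, 1465, 2227, 233, 990]
After projecting period 2:
Births: 1465 × 0.093 = 136  |  2227 × 0.469 = 1044 ⇒ total 1180
15–29: 372 × 0.967 = 360
30–44: 1465 × 0.956 = 1401
45–59: 2227 × 0.956 = 2129
60–74: 233 × 0.952 = 222
Net migration: 15–29 − 82 → 278; 45–59 − 82 → 2047
→ [1180, 278, 1401, 2047, 222]
After projecting period 3:
Births: 278 × 0.093 = 26  |  1401 × 0.469 = 657 ⇒ total 683
15–29: 1180 × 0.967 = 1141
30–44: 278 × 0.956 = 266
45–59: 1401 × 0.956 = 1339
60–74: 2047 × 0.952 = 1949
Net migration: 15–29 − 82 → 1059; 45–59 − 82 → 1257
→ [683, 1059, 266, 1257, 1949]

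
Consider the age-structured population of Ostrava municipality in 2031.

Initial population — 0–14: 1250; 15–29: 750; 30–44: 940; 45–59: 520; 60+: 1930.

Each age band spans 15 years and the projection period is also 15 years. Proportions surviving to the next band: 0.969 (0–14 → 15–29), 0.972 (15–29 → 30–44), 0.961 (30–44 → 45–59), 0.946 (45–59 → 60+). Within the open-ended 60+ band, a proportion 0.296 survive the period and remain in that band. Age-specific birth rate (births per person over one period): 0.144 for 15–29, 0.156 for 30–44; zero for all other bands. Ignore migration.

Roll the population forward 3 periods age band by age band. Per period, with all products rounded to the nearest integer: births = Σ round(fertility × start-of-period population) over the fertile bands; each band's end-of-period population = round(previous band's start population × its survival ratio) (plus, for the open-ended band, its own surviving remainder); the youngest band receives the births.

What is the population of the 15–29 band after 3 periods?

279

Numbering the bands 1..5 from youngest to oldest:
Period 1.
Births: 750 * 0.144 = 108  |  940 * 0.156 = 147 → 255
Band 2: 1250 * 0.969 = 1211
Band 3: 750 * 0.972 = 729
Band 4: 940 * 0.961 = 903
Band 5: 520 * 0.946 + 1930 * 0.296 = 492 + 571 = 1063
Giving 255 / 1211 / 729 / 903 / 1063.
Period 2.
Births: 1211 * 0.144 = 174  |  729 * 0.156 = 114 → 288
Band 2: 255 * 0.969 = 247
Band 3: 1211 * 0.972 = 1177
Band 4: 729 * 0.961 = 701
Band 5: 903 * 0.946 + 1063 * 0.296 = 854 + 315 = 1169
Giving 288 / 247 / 1177 / 701 / 1169.
Period 3.
Births: 247 * 0.144 = 36  |  1177 * 0.156 = 184 → 220
Band 2: 288 * 0.969 = 279
Band 3: 247 * 0.972 = 240
Band 4: 1177 * 0.961 = 1131
Band 5: 701 * 0.946 + 1169 * 0.296 = 663 + 346 = 1009
Giving 220 / 279 / 240 / 1131 / 1009.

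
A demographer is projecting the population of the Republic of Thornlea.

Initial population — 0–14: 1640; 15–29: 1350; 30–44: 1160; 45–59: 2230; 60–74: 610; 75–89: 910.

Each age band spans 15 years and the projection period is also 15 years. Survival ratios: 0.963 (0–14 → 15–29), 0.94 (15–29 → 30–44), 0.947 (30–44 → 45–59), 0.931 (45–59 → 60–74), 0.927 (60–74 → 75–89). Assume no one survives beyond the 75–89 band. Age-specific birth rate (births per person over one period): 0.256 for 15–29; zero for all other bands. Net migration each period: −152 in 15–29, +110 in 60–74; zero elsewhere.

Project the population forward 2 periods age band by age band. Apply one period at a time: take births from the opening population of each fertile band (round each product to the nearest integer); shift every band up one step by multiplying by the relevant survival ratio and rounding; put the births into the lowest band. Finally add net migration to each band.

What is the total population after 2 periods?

6248

Let group 1 be 0–14 through group 6 = 75–89.
— Period 1 —
Births: 1350 * 0.256 = 346
Group 2: 1640 * 0.963 = 1579
Group 3: 1350 * 0.94 = 1269
Group 4: 1160 * 0.947 = 1099
Group 5: 2230 * 0.931 = 2076
Group 6: 610 * 0.927 = 565
Net migration: Group 2 − 152 → 1427; Group 5 + 110 → 2186
End of period: [346, 1427, 1269, 1099, 2186, 565]
— Period 2 —
Births: 1427 * 0.256 = 365
Group 2: 346 * 0.963 = 333
Group 3: 1427 * 0.94 = 1341
Group 4: 1269 * 0.947 = 1202
Group 5: 1099 * 0.931 = 1023
Group 6: 2186 * 0.927 = 2026
Net migration: Group 2 − 152 → 181; Group 5 + 110 → 1133
End of period: [365, 181, 1341, 1202, 1133, 2026]
Total after period 2: 365 + 181 + 1341 + 1202 + 1133 + 2026 = 6248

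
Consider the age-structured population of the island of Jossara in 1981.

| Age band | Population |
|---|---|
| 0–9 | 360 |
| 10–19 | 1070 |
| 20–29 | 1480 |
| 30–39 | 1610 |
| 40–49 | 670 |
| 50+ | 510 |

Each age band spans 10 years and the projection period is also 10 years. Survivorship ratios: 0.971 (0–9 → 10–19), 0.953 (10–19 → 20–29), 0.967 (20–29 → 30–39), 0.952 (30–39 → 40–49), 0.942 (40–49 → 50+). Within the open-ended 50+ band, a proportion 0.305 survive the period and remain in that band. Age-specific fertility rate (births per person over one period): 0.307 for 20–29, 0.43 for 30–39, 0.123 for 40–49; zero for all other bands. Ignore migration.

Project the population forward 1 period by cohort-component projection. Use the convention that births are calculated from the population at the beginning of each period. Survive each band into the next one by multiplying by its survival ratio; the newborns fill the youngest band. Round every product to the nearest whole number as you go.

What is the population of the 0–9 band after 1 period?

1228

— Period 1 —
Births: 1480 × 0.307 = 454, 1610 × 0.43 = 692, 670 × 0.123 = 82 → total 1228
10–19: 360 × 0.971 = 350
20–29: 1070 × 0.953 = 1020
30–39: 1480 × 0.967 = 1431
40–49: 1610 × 0.952 = 1533
50+: 670 × 0.942 + 510 × 0.305 = 631 + 156 = 787
Population now: 0–9=1228, 10–19=350, 20–29=1020, 30–39=1431, 40–49=1533, 50+=787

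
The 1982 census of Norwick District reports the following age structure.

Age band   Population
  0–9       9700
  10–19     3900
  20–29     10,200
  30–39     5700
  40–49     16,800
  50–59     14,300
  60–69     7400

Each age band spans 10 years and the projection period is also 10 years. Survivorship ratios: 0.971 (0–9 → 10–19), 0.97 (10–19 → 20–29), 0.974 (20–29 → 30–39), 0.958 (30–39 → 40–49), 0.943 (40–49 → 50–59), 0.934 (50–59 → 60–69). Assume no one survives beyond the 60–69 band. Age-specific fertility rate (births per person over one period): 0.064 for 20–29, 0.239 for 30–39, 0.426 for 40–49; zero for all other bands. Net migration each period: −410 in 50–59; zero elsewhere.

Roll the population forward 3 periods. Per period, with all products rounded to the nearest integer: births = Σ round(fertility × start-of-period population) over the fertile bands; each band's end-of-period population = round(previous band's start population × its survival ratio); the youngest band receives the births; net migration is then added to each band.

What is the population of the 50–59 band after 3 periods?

8565

Period 1.
Births: 10200 × 0.064 = 653 ; 5700 × 0.239 = 1362 ; 16800 × 0.426 = 7157 → total 9172
10–19: 9700 × 0.971 = 9419
20–29: 3900 × 0.97 = 3783
30–39: 10200 × 0.974 = 9935
40–49: 5700 × 0.958 = 5461
50–59: 16800 × 0.943 = 15842
60–69: 14300 × 0.934 = 13356
Net migration: 50–59 − 410 → 15432
→ [9172, 9419, 3783, 9935, 5461, 15432, 13356]
Period 2.
Births: 3783 × 0.064 = 242 ; 9935 × 0.239 = 2374 ; 5461 × 0.426 = 2326 → total 4942
10–19: 9172 × 0.971 = 8906
20–29: 9419 × 0.97 = 9136
30–39: 3783 × 0.974 = 3685
40–49: 9935 × 0.958 = 9518
50–59: 5461 × 0.943 = 5150
60–69: 15432 × 0.934 = 14413
Net migration: 50–59 − 410 → 4740
→ [4942, 8906, 9136, 3685, 9518, 4740, 14413]
Period 3.
Births: 9136 × 0.064 = 585 ; 3685 × 0.239 = 881 ; 9518 × 0.426 = 4055 → total 5521
10–19: 4942 × 0.971 = 4799
20–29: 8906 × 0.97 = 8639
30–39: 9136 × 0.974 = 8898
40–49: 3685 × 0.958 = 3530
50–59: 9518 × 0.943 = 8975
60–69: 4740 × 0.934 = 4427
Net migration: 50–59 − 410 → 8565
→ [5521, 4799, 8639, 8898, 3530, 8565, 4427]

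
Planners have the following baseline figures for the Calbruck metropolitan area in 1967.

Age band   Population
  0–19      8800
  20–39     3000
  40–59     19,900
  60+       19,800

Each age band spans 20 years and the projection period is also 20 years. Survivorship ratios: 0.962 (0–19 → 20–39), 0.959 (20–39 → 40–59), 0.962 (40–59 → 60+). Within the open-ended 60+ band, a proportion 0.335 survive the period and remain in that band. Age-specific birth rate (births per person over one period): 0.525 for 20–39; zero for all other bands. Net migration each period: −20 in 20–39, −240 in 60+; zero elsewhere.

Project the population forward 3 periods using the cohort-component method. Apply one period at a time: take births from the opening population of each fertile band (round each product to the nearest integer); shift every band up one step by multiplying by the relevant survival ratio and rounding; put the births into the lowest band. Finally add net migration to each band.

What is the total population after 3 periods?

(Groups numbered youngest = 1 to oldest = 4.)
[period 1]
Births: 3000 * 0.525 = 1575
Group 2: 8800 * 0.962 = 8466
Group 3: 3000 * 0.959 = 2877
Group 4: 19900 * 0.962 + 19800 * 0.335 = 19144 + 6633 = 25777
Net migration: Group 2 − 20 → 8446; Group 4 − 240 → 25537
Population now: 0–19=1575, 20–39=8446, 40–59=2877, 60+=25537
[period 2]
Births: 8446 * 0.525 = 4434
Group 2: 1575 * 0.962 = 1515
Group 3: 8446 * 0.959 = 8100
Group 4: 2877 * 0.962 + 25537 * 0.335 = 2768 + 8555 = 11323
Net migration: Group 2 − 20 → 1495; Group 4 − 240 → 11083
Population now: 0–19=4434, 20–39=1495, 40–59=8100, 60+=11083
[period 3]
Births: 1495 * 0.525 = 785
Group 2: 4434 * 0.962 = 4266
Group 3: 1495 * 0.959 = 1434
Group 4: 8100 * 0.962 + 11083 * 0.335 = 7792 + 3713 = 11505
Net migration: Group 2 − 20 → 4246; Group 4 − 240 → 11265
Population now: 0–19=785, 20–39=4246, 40–59=1434, 60+=11265
Total after period 3: 785 + 4246 + 1434 + 11265 = 17730

17730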